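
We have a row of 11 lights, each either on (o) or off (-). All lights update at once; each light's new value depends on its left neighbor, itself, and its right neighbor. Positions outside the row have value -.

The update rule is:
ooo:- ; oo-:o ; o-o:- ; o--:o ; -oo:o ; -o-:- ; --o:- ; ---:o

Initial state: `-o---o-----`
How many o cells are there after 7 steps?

5

step 1: --oo--ooooo
step 2: o-ooo-o---o
step 3: --o-o--oo--
step 4: o----o-oooo
step 5: -ooo---o--o
step 6: -o-ooo--o--
step 7: ---o-oo--oo
count of o: 5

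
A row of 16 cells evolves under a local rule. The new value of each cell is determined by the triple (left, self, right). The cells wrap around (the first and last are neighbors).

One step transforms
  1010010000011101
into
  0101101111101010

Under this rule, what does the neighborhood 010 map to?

At position 2 the neighborhood is 010; the next row has 0 there.

0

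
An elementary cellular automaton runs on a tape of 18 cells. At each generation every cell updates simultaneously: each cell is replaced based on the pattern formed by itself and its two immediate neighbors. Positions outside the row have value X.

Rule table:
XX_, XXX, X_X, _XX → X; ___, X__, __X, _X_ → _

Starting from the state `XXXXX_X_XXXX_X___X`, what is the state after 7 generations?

XXXXXXXXXXXXX____X

XXXXXX_XXXXXX____X
XXXXXXXXXXXXX____X
XXXXXXXXXXXXX____X  (fixed point — unchanged through generation 7)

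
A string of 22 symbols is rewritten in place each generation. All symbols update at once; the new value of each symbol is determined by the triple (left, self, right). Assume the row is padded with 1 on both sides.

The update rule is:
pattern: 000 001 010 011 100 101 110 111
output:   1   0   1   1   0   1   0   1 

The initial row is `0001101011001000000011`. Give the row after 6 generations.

0101011110001011111011
1111111100101111110111
1111111000111111101111
1111110010111111011111
1111100011111110111111
1111001011111101111111

1111001011111101111111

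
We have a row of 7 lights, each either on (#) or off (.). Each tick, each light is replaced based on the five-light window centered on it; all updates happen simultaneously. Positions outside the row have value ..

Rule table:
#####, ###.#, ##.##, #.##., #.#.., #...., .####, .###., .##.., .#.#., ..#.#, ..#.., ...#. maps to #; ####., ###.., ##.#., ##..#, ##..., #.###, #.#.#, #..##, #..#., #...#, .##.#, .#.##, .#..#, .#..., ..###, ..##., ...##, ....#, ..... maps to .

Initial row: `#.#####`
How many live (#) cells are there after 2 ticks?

3

tick 1: #..##..
tick 2: #...#.#
count of #: 3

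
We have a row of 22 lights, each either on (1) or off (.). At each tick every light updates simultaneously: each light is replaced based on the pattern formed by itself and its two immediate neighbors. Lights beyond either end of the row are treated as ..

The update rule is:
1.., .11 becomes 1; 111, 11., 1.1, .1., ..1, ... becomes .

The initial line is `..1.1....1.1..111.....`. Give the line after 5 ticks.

.....1......1.1..1....
......1........1..1...
.......1........1..1..
........1........1..1.
.........1........1..1

.........1........1..1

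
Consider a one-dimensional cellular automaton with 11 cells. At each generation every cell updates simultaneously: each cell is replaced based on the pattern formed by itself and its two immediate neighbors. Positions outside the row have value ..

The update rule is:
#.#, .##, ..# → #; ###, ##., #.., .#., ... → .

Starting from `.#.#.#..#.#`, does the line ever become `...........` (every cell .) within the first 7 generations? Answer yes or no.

no

#.#.#..#.#.
.#.#..#.#..
#.#..#.#...
.#..#.#....
#..#.#.....
..#.#......
.#.#.......
generation 7 is .#.#......., still not uniform .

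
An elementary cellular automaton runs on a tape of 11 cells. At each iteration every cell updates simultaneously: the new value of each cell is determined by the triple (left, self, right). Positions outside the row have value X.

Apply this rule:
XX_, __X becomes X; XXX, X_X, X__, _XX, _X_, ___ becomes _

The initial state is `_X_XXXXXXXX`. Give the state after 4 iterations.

________X__

___________
__________X
_________X_
________X__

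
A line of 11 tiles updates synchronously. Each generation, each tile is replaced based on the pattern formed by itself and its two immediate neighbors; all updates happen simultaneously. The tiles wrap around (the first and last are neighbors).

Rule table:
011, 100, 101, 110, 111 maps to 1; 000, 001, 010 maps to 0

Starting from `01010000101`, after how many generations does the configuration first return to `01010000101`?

11

10101000010
01010100001
10101010000
01010101000
00101010100
00010101010
00001010101
10000101010
01000010101
10100001010
01010000101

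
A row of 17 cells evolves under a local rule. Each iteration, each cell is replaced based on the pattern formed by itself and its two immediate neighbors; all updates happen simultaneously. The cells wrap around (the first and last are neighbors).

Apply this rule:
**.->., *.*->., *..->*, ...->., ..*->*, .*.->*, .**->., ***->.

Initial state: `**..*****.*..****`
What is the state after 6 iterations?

**..******...****

..**......***....
.*..*....*...*...
******..***.***..
......**.......**
*....*..*.....*..
**..******...****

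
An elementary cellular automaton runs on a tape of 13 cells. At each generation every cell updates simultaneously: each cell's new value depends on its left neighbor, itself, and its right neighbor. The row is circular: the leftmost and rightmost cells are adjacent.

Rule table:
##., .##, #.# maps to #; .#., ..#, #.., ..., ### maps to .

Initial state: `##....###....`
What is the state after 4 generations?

generation 1: ##....#.#....
generation 2: ##.....#.....
generation 3: ##...........
generation 4: ##...........

##...........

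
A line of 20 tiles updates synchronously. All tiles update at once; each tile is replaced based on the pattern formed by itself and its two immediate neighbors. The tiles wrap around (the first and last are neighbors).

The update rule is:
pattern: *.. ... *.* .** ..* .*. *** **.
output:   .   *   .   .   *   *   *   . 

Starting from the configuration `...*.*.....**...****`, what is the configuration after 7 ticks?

tick 1: .***.*.****...**.**.
tick 2: *.*..*..**..**......
tick 3: *.*.**.*...*...*****
tick 4: ..*....*.***.**.****
tick 5: .**.****..*......**.
tick 6: *....**..**.*****...
tick 7: *.***...*....***..**

*.***...*....***..**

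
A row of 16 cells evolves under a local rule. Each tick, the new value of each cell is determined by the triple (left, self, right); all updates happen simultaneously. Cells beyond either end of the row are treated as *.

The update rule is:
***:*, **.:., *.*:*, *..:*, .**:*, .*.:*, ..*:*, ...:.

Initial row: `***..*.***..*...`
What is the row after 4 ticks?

**.******.****.*
*.******.****.**
.******.****.***
******.****.****

******.****.****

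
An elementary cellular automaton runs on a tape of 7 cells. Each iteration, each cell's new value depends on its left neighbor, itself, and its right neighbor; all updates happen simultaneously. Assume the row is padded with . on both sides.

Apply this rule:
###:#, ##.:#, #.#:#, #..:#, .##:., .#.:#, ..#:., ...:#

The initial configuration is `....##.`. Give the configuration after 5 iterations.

iteration 1: ###..##
iteration 2: .###..#
iteration 3: ..###.#
iteration 4: #..####
iteration 5: ##..###

##..###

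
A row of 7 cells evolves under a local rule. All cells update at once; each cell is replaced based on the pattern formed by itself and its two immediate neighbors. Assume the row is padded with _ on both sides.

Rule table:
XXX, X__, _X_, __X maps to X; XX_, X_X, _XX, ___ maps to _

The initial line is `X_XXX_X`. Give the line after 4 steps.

step 1: X__X__X
step 2: XXXXXXX
step 3: _XXXXX_
step 4: X_XXX_X

X_XXX_X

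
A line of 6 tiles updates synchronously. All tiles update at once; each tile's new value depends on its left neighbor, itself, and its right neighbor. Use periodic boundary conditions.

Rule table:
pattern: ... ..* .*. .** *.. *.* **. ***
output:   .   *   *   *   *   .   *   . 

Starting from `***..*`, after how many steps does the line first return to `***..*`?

..****
***..*

2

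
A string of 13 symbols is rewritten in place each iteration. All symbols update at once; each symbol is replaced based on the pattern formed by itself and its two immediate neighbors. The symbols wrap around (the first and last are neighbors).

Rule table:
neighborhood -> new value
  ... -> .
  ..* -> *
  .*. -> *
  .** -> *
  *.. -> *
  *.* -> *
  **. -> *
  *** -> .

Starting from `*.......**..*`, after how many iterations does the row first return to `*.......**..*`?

iteration 1: **.....******
iteration 2: .**...**.....
iteration 3: ****.****....
iteration 4: *..***..**..*
iteration 5: ****.********
iteration 6: ...***.......
iteration 7: ..**.**......
iteration 8: .*******.....
iteration 9: **.....**....
iteration 10: ***...****..*
iteration 11: ..**.**..****
iteration 12: **********..*
iteration 13: .........****
iteration 14: *.......**..*

14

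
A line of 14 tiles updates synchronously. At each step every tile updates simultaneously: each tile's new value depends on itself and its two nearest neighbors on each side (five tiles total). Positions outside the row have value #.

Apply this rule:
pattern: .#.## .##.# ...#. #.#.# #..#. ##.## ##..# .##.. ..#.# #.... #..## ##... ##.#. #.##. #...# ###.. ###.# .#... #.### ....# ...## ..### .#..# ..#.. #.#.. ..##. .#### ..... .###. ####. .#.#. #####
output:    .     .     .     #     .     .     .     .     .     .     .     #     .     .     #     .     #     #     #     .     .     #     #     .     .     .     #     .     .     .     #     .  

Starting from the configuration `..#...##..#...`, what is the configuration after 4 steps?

...##......##.
##...#........
..##..#.......
.......#......

.......#......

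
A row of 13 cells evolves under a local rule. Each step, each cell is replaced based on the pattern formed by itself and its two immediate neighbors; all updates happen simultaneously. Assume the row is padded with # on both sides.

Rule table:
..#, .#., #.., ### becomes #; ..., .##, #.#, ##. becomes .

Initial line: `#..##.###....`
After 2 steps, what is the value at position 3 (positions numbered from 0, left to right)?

.##....#.#..#
...#..##.###.
position 3 holds #

#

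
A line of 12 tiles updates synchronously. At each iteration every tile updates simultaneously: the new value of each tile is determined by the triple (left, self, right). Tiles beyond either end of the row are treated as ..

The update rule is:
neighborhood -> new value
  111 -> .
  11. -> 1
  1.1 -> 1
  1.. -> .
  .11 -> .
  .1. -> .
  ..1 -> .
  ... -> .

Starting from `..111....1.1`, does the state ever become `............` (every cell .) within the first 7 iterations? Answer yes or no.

....1.....1.
............
all cells are . at iteration 2

yes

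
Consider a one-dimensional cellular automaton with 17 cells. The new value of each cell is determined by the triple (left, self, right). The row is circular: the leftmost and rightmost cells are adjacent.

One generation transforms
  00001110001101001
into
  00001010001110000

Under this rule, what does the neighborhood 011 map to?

At position 4 the neighborhood is 011; the next row has 1 there.

1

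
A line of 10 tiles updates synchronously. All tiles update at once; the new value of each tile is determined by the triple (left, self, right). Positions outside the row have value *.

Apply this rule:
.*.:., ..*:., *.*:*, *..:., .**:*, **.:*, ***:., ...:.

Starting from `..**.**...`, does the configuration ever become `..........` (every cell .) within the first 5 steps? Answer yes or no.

step 1: ..*****...
step 2: ..*...*...
step 3: ..........
all cells are . at step 3

yes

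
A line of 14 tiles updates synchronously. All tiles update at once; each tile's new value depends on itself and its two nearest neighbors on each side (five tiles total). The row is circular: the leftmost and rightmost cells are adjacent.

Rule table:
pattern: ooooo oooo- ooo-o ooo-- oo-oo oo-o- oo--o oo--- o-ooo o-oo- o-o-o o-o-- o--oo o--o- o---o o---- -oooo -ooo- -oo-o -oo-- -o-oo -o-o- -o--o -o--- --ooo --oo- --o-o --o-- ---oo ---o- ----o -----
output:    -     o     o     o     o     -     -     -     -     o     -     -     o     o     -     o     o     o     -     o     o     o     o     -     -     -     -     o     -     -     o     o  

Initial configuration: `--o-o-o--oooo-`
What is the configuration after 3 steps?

oo-o-oo---oo-o

step 1: ---o-o-oo-ooo-
step 2: oo--o-oo-o-oo-
step 3: oo-o-oo---oo-o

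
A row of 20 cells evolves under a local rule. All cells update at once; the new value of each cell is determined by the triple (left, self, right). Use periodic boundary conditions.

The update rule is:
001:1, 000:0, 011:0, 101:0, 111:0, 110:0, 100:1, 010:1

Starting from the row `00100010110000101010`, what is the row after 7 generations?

generation 1: 01110110001001101011
generation 2: 00000001011110001000
generation 3: 00000011000001011100
generation 4: 00000100100011000010
generation 5: 00001111110100100111
generation 6: 10010000000111111000
generation 7: 11111000001000000101

11111000001000000101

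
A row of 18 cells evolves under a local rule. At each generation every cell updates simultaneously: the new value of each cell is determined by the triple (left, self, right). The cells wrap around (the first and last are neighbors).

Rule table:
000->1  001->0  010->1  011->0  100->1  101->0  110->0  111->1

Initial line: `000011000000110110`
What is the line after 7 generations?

111000111110000001
110110011101111100
000001001000111010
111101101110010011
111000000101011001
110111110101000100
000011100101110110

000011100101110110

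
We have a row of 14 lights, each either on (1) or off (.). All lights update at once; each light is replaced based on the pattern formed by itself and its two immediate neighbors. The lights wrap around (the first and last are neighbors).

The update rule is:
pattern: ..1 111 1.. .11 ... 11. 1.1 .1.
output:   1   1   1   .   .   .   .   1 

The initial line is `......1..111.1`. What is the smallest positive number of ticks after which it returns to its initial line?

tick 1: 1....1111.1..1
tick 2: .1..1.11..111.
tick 3: 11111...11.1.1
tick 4: 1111.1.1...1..
tick 5: .11..1.11.1111
tick 6: ...111.....11.
tick 7: ..1.1.1...1..1
tick 8: 111.1.11.11111
tick 9: 11..1.....1111
tick 10: 1.1111...1.111
tick 11: ...11.1.11..11
tick 12: 1.1...1...11..
tick 13: 1.11.111.1..11
tick 14: ......1..111.1

14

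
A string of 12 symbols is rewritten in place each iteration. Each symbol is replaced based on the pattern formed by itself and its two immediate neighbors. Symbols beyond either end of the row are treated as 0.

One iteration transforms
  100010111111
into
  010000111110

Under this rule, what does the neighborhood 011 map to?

At position 6 the neighborhood is 011; the next row has 1 there.

1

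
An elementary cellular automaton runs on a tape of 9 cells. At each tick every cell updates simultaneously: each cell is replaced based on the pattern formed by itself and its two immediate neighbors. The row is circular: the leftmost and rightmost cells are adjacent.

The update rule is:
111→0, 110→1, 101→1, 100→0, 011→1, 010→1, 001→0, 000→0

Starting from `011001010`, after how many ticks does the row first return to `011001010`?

tick 1: 011001110
tick 2: 011001010

2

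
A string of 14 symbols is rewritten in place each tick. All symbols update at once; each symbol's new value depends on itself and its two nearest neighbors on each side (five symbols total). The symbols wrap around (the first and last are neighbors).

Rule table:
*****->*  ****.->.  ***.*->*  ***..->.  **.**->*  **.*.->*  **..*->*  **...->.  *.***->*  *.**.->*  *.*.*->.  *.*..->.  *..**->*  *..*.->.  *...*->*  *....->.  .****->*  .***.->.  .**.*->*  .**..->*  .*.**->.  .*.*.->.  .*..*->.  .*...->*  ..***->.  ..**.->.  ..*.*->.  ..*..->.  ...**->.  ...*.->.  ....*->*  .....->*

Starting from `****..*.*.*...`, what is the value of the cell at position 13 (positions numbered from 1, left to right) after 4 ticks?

*

.*..*......**.
.....*.***..**
..**...*..**.*
.*.*.*...*.**.
position 13 holds *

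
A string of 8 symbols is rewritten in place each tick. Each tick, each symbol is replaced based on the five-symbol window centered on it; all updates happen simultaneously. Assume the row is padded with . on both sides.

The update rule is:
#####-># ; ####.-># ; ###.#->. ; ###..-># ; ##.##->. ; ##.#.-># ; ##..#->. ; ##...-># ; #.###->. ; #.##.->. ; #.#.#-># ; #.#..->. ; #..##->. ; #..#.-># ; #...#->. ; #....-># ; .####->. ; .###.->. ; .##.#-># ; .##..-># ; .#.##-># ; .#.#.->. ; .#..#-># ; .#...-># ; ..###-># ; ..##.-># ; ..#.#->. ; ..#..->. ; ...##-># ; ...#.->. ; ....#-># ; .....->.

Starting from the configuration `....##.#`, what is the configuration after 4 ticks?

tick 1: ..#####.
tick 2: ###.####
tick 3: #.....##
tick 4: .##.####

.##.####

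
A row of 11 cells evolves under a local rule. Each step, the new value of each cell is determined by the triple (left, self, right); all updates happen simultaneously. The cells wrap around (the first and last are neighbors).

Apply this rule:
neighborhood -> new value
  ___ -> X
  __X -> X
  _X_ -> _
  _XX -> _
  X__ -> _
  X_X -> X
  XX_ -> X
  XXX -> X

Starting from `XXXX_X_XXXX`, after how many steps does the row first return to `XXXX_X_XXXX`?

11

XXXXX_X_XXX
XXXXXX_X_XX
XXXXXXX_X_X
XXXXXXXX_X_
_XXXXXXXX_X
X_XXXXXXXX_
_X_XXXXXXXX
X_X_XXXXXXX
XX_X_XXXXXX
XXX_X_XXXXX
XXXX_X_XXXX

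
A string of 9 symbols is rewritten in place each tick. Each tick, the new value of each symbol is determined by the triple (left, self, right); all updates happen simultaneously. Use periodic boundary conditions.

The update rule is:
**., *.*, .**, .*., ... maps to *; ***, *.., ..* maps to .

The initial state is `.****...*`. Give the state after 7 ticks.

.*..*.***

**..*.*.*
.*..*****
**..*...*
.*..*.*.*
**..*****
.*..*....
.*..*.***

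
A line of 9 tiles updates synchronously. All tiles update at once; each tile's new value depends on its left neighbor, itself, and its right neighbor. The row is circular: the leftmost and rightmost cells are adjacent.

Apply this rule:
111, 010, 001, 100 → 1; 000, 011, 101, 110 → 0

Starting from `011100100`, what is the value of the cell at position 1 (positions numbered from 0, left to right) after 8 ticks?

101011110
101001100
101110011
000101101
101100001
000010010
000111111
101011110
position 1 holds 0

0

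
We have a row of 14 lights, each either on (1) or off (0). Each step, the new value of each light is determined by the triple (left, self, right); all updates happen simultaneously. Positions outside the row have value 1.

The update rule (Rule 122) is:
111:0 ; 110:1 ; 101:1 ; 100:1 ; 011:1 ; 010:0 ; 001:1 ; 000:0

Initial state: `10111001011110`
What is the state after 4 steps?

11101110110011
00111011111110
11101110000011
00111011000110

00111011000110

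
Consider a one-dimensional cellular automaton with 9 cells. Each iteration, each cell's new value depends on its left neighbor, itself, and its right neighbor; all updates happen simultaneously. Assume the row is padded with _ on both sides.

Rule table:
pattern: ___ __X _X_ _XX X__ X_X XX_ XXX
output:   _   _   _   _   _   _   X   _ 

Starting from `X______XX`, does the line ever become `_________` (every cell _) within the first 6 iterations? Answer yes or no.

yes

________X
_________
all cells are _ at iteration 2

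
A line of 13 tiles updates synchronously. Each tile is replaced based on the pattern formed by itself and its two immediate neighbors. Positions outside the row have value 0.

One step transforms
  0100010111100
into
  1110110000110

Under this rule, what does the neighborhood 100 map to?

1

At position 2 the neighborhood is 100; the next row has 1 there.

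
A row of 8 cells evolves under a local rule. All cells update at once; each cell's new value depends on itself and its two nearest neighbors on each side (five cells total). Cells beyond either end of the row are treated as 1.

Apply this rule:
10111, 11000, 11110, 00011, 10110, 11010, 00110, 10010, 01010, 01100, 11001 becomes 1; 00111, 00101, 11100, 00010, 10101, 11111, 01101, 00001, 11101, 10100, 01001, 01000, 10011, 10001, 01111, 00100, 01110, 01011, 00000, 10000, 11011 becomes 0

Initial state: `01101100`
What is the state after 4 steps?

10000010

01001110
10000000
01000001
10000010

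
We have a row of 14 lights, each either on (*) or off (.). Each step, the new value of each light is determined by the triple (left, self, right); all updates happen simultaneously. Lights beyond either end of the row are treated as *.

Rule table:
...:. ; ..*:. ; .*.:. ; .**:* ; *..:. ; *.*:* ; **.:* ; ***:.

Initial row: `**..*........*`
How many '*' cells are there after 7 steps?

.*...........*
*............*
*............*  (fixed point — unchanged through step 7)
count of *: 2

2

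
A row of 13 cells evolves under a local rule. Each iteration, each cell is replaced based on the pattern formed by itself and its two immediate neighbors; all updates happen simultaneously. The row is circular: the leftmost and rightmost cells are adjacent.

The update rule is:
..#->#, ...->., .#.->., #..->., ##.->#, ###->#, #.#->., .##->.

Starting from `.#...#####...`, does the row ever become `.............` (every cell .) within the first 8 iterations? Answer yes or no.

no

#...#.####...
...#...###..#
..#...#.##.#.
.#...#...#...
#...#...#....
...#...#....#
..#...#....#.
.#...#....#..
iteration 8 is .#...#....#.., still not uniform .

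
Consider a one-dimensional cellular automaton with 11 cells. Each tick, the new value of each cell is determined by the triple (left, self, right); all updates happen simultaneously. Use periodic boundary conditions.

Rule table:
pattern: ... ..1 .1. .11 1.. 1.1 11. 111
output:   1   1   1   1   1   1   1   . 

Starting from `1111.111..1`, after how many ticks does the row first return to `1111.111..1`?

tick 1: ...111.1111
tick 2: 1111.111..1

2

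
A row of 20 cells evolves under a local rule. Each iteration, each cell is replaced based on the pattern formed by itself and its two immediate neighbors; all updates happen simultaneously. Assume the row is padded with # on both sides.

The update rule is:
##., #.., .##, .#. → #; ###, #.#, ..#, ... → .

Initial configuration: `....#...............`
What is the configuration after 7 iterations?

.##.#.#.#.##........

iteration 1: #...##..............
iteration 2: ##..###.............
iteration 3: .##.#.##............
iteration 4: .##.#.###...........
iteration 5: .##.#.#.##..........
iteration 6: .##.#.#.###.........
iteration 7: .##.#.#.#.##........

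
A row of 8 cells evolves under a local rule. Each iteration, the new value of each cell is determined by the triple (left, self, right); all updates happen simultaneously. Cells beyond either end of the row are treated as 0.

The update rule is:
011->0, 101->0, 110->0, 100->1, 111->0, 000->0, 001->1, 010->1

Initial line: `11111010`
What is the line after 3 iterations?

00001110

00000011
00000100
00001110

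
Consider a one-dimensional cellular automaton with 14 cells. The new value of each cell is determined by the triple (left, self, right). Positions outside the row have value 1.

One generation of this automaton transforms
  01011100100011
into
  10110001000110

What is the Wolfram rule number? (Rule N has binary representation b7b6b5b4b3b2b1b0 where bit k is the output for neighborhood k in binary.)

42

position 4: 111 → 0  (bit 7 = 0)
position 5: 110 → 0  (bit 6 = 0)
position 0: 101 → 1  (bit 5 = 1)
position 6: 100 → 0  (bit 4 = 0)
position 3: 011 → 1  (bit 3 = 1)
position 1: 010 → 0  (bit 2 = 0)
position 7: 001 → 1  (bit 1 = 1)
position 10: 000 → 0  (bit 0 = 0)
bits b7..b0 = 00101010 = 42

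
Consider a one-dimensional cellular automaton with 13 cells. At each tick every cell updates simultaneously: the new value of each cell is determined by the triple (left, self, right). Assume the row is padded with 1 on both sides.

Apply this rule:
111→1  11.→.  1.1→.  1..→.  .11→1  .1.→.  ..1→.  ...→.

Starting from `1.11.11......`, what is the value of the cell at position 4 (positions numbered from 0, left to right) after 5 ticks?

.

..1..1.......
.............
.............  (fixed point — unchanged through tick 5)
position 4 holds .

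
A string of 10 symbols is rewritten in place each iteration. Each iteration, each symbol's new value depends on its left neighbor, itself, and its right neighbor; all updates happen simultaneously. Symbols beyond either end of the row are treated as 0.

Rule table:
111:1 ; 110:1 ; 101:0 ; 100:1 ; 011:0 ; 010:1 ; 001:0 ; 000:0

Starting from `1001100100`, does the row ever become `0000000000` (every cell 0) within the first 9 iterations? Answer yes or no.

no

iteration 1: 1100110110
iteration 2: 0110010011
iteration 3: 0011011001
iteration 4: 0001001101
iteration 5: 0001100101
iteration 6: 0000110101
iteration 7: 0000010101
iteration 8: 0000010101  (fixed point — unchanged through iteration 9)
iteration 9 is 0000010101, still not uniform 0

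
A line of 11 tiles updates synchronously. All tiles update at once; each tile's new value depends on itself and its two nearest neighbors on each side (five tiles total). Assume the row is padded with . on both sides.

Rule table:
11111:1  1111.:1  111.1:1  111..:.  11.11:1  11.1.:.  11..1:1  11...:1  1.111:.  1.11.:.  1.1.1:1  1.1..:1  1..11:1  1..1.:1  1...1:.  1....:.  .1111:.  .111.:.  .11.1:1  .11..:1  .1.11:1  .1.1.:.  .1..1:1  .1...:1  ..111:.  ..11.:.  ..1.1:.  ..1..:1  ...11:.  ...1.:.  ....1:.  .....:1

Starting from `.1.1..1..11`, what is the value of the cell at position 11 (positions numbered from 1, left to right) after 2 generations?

1

...111111.1
1....1111.1
position 11 holds 1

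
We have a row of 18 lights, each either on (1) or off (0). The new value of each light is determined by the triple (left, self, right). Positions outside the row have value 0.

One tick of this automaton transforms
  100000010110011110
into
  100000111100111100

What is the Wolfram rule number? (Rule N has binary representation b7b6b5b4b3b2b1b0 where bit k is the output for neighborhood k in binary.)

position 14: 111 → 1  (bit 7 = 1)
position 10: 110 → 0  (bit 6 = 0)
position 8: 101 → 1  (bit 5 = 1)
position 1: 100 → 0  (bit 4 = 0)
position 9: 011 → 1  (bit 3 = 1)
position 0: 010 → 1  (bit 2 = 1)
position 6: 001 → 1  (bit 1 = 1)
position 2: 000 → 0  (bit 0 = 0)
bits b7..b0 = 10101110 = 174

174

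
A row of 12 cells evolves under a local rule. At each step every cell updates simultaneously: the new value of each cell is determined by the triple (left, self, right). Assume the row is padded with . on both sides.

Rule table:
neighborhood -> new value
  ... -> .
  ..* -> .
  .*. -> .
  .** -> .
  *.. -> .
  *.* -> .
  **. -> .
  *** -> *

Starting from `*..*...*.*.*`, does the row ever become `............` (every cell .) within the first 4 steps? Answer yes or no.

yes

............
all cells are . at step 1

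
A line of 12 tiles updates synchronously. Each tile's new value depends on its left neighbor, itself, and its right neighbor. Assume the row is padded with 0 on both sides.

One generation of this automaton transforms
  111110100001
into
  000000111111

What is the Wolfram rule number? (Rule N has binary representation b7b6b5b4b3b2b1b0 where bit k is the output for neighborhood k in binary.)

23

position 1: 111 → 0  (bit 7 = 0)
position 4: 110 → 0  (bit 6 = 0)
position 5: 101 → 0  (bit 5 = 0)
position 7: 100 → 1  (bit 4 = 1)
position 0: 011 → 0  (bit 3 = 0)
position 6: 010 → 1  (bit 2 = 1)
position 10: 001 → 1  (bit 1 = 1)
position 8: 000 → 1  (bit 0 = 1)
bits b7..b0 = 00010111 = 23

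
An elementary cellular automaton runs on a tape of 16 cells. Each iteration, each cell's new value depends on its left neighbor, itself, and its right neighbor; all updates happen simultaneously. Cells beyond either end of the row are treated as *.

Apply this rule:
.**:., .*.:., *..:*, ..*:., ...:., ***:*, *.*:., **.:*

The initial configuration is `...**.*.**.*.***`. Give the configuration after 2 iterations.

*...*....*....**
**...*....*....*

**...*....*....*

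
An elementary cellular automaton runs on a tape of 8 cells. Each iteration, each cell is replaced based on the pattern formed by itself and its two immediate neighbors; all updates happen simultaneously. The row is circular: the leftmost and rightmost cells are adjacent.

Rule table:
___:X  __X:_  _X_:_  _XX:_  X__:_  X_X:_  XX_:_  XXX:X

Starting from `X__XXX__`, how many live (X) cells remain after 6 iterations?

____X___
XXX___XX
XX__X__X
X_______
__XXXXX_
X__XXX__
count of X: 4

4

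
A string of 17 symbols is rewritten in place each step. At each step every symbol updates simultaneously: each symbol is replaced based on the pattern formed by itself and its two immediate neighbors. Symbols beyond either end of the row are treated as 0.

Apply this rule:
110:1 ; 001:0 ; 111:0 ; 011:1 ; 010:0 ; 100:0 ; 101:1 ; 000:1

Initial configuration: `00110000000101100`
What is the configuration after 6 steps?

10110111110011101
01111100010010110
01000101000001110
00010010011101010
11000000010110100
11011111001111001

11011111001111001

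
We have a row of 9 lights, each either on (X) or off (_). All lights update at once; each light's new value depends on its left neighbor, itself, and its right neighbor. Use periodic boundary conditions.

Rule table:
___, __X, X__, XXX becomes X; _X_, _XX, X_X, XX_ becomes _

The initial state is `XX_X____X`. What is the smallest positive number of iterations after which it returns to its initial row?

27

X___XXXX_
_XXX_XX__
X_X____XX
___XXXX_X
XXX_XX___
_X____XXX
__XXXX_X_
XX_XX___X
X____XXX_
_XXXX_X__
X_XX___XX
____XXX_X
XXXX_X___
_XX___XXX
___XXX_X_
XXX_X___X
XX___XXX_
__XXX_X__
XX_X___XX
X___XXX_X
_XXX_X___
X_X___XXX
___XXX_XX
XXX_X____
_X___XXXX
__XXX_XX_
XX_X____X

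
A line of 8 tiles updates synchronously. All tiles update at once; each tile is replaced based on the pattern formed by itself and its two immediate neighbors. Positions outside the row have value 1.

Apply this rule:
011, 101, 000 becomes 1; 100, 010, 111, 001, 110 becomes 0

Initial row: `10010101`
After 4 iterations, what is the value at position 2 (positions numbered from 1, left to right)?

00001011
01100110
11000101
00010011
position 2 holds 0

0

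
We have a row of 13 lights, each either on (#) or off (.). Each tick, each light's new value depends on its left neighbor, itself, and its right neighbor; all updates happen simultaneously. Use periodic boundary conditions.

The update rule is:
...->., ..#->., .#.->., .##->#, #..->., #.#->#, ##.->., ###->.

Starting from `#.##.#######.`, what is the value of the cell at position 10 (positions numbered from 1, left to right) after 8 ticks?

.##.##......#
##.##........
#.##.........
.##..........
.#...........
.............
.............  (fixed point — unchanged through tick 8)
position 10 holds .

.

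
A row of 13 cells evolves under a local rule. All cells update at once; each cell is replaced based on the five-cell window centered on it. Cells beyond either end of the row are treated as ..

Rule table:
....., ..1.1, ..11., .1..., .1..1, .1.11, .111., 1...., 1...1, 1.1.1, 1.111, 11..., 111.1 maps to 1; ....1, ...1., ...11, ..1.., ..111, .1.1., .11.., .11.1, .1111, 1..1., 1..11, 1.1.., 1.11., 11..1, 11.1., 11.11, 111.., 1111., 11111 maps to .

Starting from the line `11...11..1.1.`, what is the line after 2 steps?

11....11..1..

step 1: 1.11.1...1..1
step 2: 11....11..1..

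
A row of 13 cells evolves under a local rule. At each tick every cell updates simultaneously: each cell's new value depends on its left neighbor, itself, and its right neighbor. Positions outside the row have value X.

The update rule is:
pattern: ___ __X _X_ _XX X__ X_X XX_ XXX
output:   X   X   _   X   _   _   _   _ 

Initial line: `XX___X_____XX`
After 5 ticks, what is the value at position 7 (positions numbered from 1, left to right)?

___XX__XXXXX_
_XXX__XX_____
_X___XX__XXXX
___XXX__XX___
_XXX___XX__XX
position 7 holds _

_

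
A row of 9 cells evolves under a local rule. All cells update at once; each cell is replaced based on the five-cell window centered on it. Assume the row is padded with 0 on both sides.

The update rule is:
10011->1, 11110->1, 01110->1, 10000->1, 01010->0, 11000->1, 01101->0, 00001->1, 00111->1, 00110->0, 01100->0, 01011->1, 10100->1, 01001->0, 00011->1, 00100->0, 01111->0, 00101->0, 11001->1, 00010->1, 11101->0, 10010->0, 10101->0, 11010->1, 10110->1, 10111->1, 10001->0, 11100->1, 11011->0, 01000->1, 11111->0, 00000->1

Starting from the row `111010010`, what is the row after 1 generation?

110110001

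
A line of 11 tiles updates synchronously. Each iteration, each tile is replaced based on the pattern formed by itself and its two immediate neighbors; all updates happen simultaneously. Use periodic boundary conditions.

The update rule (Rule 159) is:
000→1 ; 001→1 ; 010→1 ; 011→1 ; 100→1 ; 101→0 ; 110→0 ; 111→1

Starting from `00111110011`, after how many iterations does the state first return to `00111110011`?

11111101110
11111001100
11110111011
11100110011
11011101111
10011001111
01110111111
01100111110
11011111101
10011111001
01111110111
01111100110
11111011101
11110011001
11101110111
11001100111
10111011111
00110011111
11101111110
11001111100
10111111011
00111110011

22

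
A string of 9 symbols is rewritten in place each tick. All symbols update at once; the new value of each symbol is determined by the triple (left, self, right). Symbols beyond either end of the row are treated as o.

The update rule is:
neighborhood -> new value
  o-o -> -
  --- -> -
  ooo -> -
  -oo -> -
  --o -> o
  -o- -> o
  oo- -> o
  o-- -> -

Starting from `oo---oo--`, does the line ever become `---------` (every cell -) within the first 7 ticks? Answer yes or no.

no

tick 1: -o--o-o-o
tick 2: -o-oo-o--
tick 3: -o--o-o-o  (repeats tick 1; period 2)
tick 7: -o--o-o-o
tick 7 is -o--o-o-o, still not uniform -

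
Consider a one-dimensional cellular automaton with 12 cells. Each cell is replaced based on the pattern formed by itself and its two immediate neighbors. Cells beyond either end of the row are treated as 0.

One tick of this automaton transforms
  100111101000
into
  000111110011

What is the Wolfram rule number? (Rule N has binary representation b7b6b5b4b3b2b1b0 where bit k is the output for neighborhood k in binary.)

position 4: 111 → 1  (bit 7 = 1)
position 6: 110 → 1  (bit 6 = 1)
position 7: 101 → 1  (bit 5 = 1)
position 1: 100 → 0  (bit 4 = 0)
position 3: 011 → 1  (bit 3 = 1)
position 0: 010 → 0  (bit 2 = 0)
position 2: 001 → 0  (bit 1 = 0)
position 10: 000 → 1  (bit 0 = 1)
bits b7..b0 = 11101001 = 233

233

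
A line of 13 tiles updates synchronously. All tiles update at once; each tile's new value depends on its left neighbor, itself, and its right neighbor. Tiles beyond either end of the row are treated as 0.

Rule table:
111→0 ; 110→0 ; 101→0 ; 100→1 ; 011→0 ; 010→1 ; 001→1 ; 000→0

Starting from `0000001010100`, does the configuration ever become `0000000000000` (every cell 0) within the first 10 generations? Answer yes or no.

no

0000011010110
0000100010001
0001110111011
0010000000000
0111000000000
1000100000000
1101110000000
0000001000000
0000011100000
0000100010000
generation 10 is 0000100010000, still not uniform 0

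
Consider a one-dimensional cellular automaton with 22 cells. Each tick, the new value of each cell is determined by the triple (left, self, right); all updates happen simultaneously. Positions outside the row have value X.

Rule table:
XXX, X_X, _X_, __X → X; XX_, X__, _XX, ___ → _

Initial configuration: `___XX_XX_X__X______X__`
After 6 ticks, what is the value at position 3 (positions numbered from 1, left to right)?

__X__X__XX_XX_____XX_X
_XX_XX_X__X______X__X_
X__X__XX_XX_____XX_XXX
__XX_X__X______X__X_XX
_X__XX_XX_____XX_XXX_X
XX_X__X______X__X_X_X_
position 3 holds _

_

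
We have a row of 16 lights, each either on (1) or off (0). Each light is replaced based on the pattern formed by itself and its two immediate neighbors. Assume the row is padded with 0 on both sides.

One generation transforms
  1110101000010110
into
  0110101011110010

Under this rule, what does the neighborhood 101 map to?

At position 3 the neighborhood is 101; the next row has 0 there.

0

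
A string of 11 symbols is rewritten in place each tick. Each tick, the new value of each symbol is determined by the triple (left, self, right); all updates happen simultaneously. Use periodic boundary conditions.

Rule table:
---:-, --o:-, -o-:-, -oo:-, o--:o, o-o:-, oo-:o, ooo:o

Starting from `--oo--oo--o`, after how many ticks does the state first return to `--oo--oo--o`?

o--oo--oo--
-o--oo--oo-
--o--oo--oo
o--o--oo--o
oo--o--oo--
-oo--o--oo-
--oo--o--oo
o--oo--o--o
oo--oo--o--
-oo--oo--o-
--oo--oo--o

11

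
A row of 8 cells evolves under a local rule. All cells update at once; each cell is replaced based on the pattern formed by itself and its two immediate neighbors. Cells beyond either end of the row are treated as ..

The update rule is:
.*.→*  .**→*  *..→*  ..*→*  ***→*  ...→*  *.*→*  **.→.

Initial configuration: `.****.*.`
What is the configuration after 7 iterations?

iteration 1: ****.***
iteration 2: ***.***.
iteration 3: **.***.*
iteration 4: *.***.**
iteration 5: ****.**.
iteration 6: ***.**.*
iteration 7: **.**.**

**.**.**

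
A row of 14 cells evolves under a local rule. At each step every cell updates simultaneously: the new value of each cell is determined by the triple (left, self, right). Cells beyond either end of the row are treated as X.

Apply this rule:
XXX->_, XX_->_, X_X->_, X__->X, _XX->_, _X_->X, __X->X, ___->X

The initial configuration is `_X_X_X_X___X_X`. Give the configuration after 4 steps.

_X_X________XX

step 1: _X_X_X_XXXXX__
step 2: _X_X_X______XX
step 3: _X_X_XXXXXXX__
step 4: _X_X________XX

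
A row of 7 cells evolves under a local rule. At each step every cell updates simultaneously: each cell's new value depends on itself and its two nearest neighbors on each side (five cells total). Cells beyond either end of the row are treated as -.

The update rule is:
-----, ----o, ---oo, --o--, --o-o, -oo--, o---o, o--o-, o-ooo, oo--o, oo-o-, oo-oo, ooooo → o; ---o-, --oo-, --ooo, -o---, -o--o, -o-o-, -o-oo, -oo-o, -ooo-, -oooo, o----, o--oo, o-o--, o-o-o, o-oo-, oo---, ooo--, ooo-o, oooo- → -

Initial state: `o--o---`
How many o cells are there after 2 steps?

5

o-oo--o
o--oooo
count of o: 5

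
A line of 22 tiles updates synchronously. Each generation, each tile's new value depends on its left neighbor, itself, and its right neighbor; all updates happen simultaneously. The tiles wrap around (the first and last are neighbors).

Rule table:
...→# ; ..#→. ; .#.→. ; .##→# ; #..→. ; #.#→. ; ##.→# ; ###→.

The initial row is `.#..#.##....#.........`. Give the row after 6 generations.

generation 1: ......##.##...########
generation 2: .####.##.##.#.#......#
generation 3: .#..#.##.##.....####..
generation 4: ......##.##.###.#..#.#
generation 5: .####.##.##.#.#.......
generation 6: .#..#.##.##.....######

.#..#.##.##.....######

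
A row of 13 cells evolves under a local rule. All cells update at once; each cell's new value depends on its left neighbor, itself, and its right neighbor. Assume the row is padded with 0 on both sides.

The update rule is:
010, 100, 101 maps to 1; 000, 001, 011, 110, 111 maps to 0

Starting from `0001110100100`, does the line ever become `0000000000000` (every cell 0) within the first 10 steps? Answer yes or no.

0000001110110
0000000001001
0000000001101
0000000000011
0000000000000
all cells are 0 at step 5

yes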